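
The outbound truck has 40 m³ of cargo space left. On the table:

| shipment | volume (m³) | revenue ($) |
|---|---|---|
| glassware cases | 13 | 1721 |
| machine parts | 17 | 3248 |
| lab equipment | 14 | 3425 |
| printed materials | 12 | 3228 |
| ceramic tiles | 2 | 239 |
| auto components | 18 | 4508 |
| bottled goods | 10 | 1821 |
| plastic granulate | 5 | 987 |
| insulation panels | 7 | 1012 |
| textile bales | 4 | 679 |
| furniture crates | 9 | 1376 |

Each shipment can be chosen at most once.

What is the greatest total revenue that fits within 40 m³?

9557

The ratio heuristic lands on printed materials + auto components + plastic granulate + textile bales (9402) but leaves 1 m³ idle.
Replace plastic granulate and textile bales with bottled goods: the trade gains 155 net, giving 9557 at 40 m³.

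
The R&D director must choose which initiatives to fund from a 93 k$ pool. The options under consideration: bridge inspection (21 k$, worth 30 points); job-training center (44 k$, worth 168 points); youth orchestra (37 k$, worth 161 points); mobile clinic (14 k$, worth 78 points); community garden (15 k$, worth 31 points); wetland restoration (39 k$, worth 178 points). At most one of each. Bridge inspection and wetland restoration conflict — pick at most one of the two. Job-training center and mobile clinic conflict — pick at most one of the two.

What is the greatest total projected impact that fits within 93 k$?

417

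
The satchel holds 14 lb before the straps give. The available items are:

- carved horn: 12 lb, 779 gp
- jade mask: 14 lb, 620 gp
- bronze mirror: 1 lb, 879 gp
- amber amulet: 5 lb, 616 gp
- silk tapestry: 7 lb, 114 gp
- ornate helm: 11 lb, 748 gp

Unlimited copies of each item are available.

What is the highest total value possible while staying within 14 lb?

12306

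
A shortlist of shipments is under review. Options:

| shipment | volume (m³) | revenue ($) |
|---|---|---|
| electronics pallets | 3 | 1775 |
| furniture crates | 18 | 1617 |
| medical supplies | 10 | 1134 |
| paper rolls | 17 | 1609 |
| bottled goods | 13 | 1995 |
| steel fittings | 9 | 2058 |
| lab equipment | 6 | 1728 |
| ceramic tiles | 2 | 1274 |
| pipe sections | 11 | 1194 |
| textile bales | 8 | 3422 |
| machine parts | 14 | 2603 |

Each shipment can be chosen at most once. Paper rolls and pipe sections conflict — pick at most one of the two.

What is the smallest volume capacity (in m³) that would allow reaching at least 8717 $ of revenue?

Look for the lowest-volume combination reaching 8717.
electronics pallets + steel fittings + lab equipment + textile bales reaches 8983 using 26 m³.
No combination under 26 m³ hits 8717.

26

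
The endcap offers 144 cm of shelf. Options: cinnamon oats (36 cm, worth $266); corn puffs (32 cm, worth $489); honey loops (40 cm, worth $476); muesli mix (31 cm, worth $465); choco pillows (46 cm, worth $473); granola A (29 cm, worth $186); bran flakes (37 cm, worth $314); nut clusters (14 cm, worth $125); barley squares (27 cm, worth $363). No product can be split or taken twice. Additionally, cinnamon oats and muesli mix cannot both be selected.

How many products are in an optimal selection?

Optimal total is 1918.
corn puffs + honey loops + muesli mix + nut clusters + barley squares hits 1918 at 144 cm.
All optima have 5 products.

5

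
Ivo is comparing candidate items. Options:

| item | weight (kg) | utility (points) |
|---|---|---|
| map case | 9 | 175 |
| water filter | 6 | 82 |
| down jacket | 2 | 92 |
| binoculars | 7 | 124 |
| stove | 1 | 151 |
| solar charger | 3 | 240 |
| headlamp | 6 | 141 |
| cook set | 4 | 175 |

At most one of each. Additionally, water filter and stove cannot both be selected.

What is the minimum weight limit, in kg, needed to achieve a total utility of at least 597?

Minimise kg subject to total utility ≥ 597.
down jacket + stove + solar charger + cook set: 658 utility at 10 kg.
No combination under 10 kg hits 597.

10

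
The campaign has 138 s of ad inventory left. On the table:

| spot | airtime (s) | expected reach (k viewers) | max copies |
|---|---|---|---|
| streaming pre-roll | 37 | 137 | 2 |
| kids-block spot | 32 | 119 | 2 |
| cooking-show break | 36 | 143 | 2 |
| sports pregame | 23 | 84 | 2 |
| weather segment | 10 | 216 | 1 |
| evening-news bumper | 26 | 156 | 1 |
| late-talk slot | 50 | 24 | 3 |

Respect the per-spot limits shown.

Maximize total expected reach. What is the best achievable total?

The ratio heuristic lands on 2×cooking-show break + sports pregame + weather segment + evening-news bumper (742) but leaves 7 s idle.
Replace cooking-show break and sports pregame with 2×kids-block spot: the trade gains 11 net, giving 753 at 136 s.
That's the maximum — no swap from here does better than 753.

753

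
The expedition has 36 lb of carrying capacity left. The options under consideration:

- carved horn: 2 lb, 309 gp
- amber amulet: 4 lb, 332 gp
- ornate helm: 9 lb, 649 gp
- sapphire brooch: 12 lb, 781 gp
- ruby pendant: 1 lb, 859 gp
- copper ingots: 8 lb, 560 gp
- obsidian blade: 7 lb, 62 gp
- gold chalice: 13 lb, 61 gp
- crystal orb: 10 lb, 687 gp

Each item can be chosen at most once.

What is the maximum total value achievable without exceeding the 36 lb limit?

Filling by ratio: carved horn + amber amulet + ornate helm + ruby pendant + copper ingots + crystal orb for 3396, with 2 lb left unused.
Dropping crystal orb frees 10 lb; slotting in sapphire brooch (12 lb) lifts the total to 3490 at 36 lb.

3490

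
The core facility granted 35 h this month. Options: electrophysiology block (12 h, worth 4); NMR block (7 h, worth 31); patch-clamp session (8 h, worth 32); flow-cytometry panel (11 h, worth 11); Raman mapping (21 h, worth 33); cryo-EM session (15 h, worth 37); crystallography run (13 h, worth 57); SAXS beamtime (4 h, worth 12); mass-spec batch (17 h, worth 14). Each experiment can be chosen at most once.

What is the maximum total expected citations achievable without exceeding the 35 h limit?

132

By expected citations per h: NMR block 4.43, crystallography run 4.38, patch-clamp session 4.00 lead.
Taking NMR block + patch-clamp session + crystallography run + SAXS beamtime: 32 h used, 132 in expected citations.
The closest alternative, NMR block + cryo-EM session + crystallography run, reaches only 125.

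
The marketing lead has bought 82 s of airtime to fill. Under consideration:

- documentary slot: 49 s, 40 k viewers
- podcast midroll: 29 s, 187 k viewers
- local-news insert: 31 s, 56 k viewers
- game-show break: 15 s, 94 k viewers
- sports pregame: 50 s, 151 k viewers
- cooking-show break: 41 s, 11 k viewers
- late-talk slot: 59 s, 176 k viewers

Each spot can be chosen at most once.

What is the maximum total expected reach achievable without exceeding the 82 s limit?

338

The ratio heuristic lands on podcast midroll + local-news insert + game-show break (337) but leaves 7 s idle.
The 46 s tied up in local-news insert and game-show break is better spent on sports pregame — total rises to 338 (79 s).
Every other selection either busts 82 s or fails to beat 338.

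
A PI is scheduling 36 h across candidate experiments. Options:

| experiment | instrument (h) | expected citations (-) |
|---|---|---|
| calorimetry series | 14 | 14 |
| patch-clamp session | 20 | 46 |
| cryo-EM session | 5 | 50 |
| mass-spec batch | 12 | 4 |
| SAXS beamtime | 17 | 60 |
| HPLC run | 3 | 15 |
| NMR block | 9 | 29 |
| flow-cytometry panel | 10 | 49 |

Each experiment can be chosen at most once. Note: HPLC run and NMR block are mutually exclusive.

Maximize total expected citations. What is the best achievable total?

174

Density check — cryo-EM session 10.00, HPLC run 5.00, flow-cytometry panel 4.90 are the best per h.
The ratio ordering already packs tightly: cryo-EM session + SAXS beamtime + HPLC run + flow-cytometry panel, 35 h, 174.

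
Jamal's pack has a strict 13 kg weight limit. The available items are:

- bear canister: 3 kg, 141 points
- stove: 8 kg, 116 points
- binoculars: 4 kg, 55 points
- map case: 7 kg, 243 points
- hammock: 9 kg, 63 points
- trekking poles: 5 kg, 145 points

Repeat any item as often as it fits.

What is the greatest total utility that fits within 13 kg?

Taking 4×bear canister: 12 kg used, 564 in utility.
The spare 1 kg is too small for any remaining item, and no exchange beats 564.

564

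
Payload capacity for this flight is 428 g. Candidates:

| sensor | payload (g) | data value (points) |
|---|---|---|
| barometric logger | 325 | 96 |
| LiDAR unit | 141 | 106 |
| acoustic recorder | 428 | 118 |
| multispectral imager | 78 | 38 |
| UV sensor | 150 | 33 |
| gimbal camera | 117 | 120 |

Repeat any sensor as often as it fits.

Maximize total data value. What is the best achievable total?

360

By data value per g: gimbal camera 1.03, LiDAR unit 0.75, multispectral imager 0.49 lead.
3×gimbal camera uses 351 of the 428 g and totals 360.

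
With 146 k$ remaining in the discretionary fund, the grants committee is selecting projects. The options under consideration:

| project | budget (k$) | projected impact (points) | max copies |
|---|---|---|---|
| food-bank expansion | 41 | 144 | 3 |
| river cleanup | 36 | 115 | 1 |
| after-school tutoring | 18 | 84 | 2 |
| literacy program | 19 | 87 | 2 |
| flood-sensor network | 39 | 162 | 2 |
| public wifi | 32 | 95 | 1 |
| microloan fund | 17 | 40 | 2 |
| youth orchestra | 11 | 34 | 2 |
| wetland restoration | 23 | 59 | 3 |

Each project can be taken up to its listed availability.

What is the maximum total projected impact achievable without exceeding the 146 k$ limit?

Ranking by ratio (projected impact/k$): after-school tutoring 4.67, literacy program 4.58, flood-sensor network 4.15.
The ratio heuristic lands on 2×after-school tutoring + 2×literacy program + flood-sensor network + 2×youth orchestra (572) but leaves 11 k$ idle.
The 29 k$ tied up in after-school tutoring and youth orchestra is better spent on flood-sensor network — total rises to 616 (145 k$).

616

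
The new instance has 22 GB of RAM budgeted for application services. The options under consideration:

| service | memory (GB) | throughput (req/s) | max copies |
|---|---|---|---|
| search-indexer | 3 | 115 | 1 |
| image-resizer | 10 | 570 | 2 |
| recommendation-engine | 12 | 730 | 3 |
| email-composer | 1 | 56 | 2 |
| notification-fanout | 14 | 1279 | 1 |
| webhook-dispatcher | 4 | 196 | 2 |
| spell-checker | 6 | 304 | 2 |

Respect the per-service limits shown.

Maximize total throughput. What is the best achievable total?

1695

Best packing: 2×email-composer + notification-fanout + spell-checker — 22 GB, 1695 total.
No other feasible combination exceeds 1695.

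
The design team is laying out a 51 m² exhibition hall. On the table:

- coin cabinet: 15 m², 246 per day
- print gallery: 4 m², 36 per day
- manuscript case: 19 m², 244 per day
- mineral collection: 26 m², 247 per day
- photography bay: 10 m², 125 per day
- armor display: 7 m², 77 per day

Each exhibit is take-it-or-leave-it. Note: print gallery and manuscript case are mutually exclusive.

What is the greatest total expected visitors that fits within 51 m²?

692

Density check — coin cabinet 16.40, manuscript case 12.84, photography bay 12.50 are the best per m².
Coin cabinet + manuscript case + photography bay + armor display uses 51 of the 51 m² and totals 692.
Nothing else feasible within 51 m² beats 692.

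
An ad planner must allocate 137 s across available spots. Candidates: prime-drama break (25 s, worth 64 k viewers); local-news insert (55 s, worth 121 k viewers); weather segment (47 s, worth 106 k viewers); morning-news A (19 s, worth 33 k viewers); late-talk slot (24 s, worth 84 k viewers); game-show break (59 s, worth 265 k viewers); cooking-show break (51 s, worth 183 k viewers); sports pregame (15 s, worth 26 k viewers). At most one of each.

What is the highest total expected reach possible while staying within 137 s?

By expected reach per s: game-show break 4.49, cooking-show break 3.59, late-talk slot 3.50, prime-drama break 2.56 lead.
Best packing: late-talk slot + game-show break + cooking-show break — 134 s, 532 total.
No other feasible combination exceeds 532.

532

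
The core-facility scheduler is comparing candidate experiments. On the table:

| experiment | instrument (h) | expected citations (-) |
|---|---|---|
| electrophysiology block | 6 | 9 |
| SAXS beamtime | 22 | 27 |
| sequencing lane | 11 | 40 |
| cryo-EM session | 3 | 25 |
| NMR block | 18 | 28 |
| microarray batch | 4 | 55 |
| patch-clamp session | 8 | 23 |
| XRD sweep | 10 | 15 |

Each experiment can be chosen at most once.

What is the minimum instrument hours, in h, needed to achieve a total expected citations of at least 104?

18

Need the lightest bundle worth ≥ 104.
sequencing lane + cryo-EM session + microarray batch: 120 expected citations at 18 h.
Below 18 h the best achievable stays under 104.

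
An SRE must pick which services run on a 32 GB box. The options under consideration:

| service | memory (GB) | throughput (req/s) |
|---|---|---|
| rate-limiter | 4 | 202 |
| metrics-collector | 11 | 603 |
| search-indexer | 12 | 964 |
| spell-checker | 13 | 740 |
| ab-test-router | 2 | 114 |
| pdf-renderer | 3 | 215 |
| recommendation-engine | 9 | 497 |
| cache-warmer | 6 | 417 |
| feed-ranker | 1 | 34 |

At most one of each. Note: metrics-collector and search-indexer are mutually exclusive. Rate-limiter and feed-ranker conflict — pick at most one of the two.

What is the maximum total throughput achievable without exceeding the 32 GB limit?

2207

Taking search-indexer + ab-test-router + pdf-renderer + recommendation-engine + cache-warmer: 32 GB used, 2207 in throughput.
The closest alternative, search-indexer + spell-checker + cache-warmer + feed-ranker, reaches only 2155.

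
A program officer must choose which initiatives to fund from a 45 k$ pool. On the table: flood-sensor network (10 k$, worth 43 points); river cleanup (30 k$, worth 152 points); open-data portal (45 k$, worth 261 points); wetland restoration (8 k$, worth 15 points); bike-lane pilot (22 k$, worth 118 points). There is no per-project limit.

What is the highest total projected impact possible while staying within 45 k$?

261

Density check — open-data portal 5.80, bike-lane pilot 5.36, river cleanup 5.07 are the best per k$.
Open-data portal uses 45 of the 45 k$ and totals 261.
No other feasible combination exceeds 261.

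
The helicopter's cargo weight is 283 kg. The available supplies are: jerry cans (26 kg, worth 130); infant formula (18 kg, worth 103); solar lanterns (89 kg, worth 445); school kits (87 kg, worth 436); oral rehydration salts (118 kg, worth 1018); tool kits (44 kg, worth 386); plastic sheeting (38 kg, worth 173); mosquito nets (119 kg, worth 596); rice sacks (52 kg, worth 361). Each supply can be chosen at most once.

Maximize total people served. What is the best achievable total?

2068

Filling by ratio: jerry cans + infant formula + oral rehydration salts + tool kits + rice sacks for 1998, with 25 kg left unused.
Dropping infant formula frees 18 kg; slotting in plastic sheeting (38 kg) lifts the total to 2068 at 278 kg.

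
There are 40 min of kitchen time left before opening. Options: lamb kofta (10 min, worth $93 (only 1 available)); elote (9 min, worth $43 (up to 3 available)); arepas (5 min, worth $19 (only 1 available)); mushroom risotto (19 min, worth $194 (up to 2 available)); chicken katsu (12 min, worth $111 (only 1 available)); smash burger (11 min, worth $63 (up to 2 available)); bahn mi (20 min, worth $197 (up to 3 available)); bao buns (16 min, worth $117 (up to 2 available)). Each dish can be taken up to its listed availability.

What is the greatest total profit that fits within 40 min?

394

By profit per min: mushroom risotto 10.21, bahn mi 9.85, lamb kofta 9.30, chicken katsu 9.25 lead.
Filling by ratio: 2×mushroom risotto for 388, with 2 min left unused.
The 38 min tied up in 2×mushroom risotto is better spent on 2×bahn mi — total rises to 394 (40 min).
That's the maximum — no swap from here does better than 394.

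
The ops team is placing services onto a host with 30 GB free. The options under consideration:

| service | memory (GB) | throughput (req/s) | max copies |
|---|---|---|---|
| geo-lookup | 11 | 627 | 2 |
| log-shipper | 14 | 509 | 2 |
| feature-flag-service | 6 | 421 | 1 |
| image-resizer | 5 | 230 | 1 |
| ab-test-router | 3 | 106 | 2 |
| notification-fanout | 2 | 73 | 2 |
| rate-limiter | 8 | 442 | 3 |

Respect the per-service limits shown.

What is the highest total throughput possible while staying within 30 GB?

Ranking by ratio (throughput/GB): feature-flag-service 70.17, geo-lookup 57.00, rate-limiter 55.25.
Taking 2×geo-lookup + feature-flag-service + notification-fanout: 30 GB used, 1748 in throughput.
Nothing else within 30 GB beats 1748.

1748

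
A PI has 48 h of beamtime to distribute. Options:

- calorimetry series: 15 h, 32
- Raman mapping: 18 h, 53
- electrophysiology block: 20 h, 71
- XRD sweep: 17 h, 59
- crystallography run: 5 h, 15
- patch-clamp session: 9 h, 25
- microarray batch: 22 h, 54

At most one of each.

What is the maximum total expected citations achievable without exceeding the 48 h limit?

Ranking by ratio (expected citations/h): electrophysiology block 3.55, XRD sweep 3.47, crystallography run 3.00.
A density-first pass picks electrophysiology block + XRD sweep + crystallography run — 145 at 42 h.
Replace crystallography run with patch-clamp session: the trade gains 10 net, giving 155 at 46 h.
An exhaustive check of the 128 subsets confirms 155.

155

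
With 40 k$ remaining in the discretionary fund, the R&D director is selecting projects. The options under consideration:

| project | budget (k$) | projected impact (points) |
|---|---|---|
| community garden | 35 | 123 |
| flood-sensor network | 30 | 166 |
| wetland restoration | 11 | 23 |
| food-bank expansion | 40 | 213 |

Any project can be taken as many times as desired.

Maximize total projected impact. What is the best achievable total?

213

Density check — flood-sensor network 5.53, food-bank expansion 5.33, community garden 3.51 are the best per k$.
Filling by ratio: flood-sensor network for 166, with 10 k$ left unused.
The 30 k$ tied up in flood-sensor network is better spent on food-bank expansion — total rises to 213 (40 k$).
That's the maximum — no swap from here does better than 213.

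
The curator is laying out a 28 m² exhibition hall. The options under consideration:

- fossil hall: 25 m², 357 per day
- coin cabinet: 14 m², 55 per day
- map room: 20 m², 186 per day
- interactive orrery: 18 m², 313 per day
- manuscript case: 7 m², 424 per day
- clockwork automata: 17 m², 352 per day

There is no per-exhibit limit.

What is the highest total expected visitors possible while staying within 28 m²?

1696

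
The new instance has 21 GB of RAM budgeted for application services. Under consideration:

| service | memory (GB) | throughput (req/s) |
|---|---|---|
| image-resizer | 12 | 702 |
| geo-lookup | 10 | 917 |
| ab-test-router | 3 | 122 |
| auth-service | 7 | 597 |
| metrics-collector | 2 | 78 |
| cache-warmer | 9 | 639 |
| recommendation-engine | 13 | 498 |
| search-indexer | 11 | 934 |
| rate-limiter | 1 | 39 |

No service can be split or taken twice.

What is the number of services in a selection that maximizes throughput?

2

Optimal total is 1851.
geo-lookup + search-indexer hits 1851 at 21 GB.
All optima have 2 services.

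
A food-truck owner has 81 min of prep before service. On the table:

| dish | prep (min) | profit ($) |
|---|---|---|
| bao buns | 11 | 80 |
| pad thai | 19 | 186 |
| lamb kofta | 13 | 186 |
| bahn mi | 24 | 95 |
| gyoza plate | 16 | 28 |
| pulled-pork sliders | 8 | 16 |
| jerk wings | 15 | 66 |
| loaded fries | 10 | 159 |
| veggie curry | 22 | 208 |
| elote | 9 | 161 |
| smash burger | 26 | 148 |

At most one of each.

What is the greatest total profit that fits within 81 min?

Best packing: pad thai + lamb kofta + pulled-pork sliders + loaded fries + veggie curry + elote — 81 min, 916 total.
Runner-up pad thai + lamb kofta + loaded fries + veggie curry + elote tops out at 900.

916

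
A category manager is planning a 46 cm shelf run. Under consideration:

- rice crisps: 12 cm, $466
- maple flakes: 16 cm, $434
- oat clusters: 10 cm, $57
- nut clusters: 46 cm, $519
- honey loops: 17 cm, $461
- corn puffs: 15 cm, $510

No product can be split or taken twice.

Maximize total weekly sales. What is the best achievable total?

1437

Greedy by ratio would take rice crisps + maple flakes + corn puffs: 43 cm used, total 1410.
The 16 cm tied up in maple flakes is better spent on honey loops — total rises to 1437 (44 cm).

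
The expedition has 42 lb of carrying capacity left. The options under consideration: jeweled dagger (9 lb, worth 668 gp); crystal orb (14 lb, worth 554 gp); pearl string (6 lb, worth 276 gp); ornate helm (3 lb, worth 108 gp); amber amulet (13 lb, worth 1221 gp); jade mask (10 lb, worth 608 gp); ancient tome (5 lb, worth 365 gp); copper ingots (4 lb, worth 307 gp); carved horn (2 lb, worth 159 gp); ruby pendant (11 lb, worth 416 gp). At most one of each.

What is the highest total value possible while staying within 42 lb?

Ranking by ratio (value/lb): amber amulet 93.92, carved horn 79.50, copper ingots 76.75.
Greedy by ratio would take jeweled dagger + pearl string + ornate helm + amber amulet + ancient tome + copper ingots + carved horn: 42 lb used, total 3104.
The 11 lb tied up in pearl string and ornate helm and carved horn is better spent on jade mask — total rises to 3169 (41 lb).
The closest alternative, jeweled dagger + ornate helm + amber amulet + jade mask + ancient tome + carved horn, reaches only 3129.

3169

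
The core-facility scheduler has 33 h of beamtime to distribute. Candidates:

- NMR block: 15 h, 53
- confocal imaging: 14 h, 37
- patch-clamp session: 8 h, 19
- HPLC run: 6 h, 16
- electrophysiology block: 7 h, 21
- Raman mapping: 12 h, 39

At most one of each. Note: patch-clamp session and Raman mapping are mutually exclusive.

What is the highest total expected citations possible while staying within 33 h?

108

Best packing: NMR block + HPLC run + Raman mapping — 33 h, 108 total.
Runner-up confocal imaging + electrophysiology block + Raman mapping tops out at 97.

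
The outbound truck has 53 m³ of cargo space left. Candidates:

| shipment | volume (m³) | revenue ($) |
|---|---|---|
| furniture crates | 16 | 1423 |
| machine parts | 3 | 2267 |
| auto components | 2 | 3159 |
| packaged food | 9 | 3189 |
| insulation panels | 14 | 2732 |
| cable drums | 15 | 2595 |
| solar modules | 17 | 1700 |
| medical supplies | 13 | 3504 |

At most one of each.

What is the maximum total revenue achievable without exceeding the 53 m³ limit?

15179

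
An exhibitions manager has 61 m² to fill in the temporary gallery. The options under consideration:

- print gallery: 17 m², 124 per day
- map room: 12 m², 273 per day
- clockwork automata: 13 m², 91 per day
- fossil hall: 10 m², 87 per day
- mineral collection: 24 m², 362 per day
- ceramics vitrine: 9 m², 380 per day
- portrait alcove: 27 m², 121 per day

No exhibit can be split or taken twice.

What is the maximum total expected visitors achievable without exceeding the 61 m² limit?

Ranking by ratio (expected visitors/m²): ceramics vitrine 42.22, map room 22.75, mineral collection 15.08.
The ratio heuristic lands on map room + fossil hall + mineral collection + ceramics vitrine (1102) but leaves 6 m² idle.
Replace fossil hall with clockwork automata: the trade gains 4 net, giving 1106 at 58 m².
Next best is map room + fossil hall + mineral collection + ceramics vitrine at 1102 (55 m²) — short by 4.

1106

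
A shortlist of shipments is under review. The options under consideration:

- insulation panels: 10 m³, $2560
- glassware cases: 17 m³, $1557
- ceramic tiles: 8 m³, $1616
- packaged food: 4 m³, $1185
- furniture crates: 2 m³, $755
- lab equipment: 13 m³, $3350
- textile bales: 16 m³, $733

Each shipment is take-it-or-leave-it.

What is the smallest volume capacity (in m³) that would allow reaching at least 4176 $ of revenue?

16

Need the lightest bundle worth ≥ 4176.
insulation panels + packaged food + furniture crates: 4500 revenue at 16 m³.
Any bundle with less than 16 m³ falls short of 4176.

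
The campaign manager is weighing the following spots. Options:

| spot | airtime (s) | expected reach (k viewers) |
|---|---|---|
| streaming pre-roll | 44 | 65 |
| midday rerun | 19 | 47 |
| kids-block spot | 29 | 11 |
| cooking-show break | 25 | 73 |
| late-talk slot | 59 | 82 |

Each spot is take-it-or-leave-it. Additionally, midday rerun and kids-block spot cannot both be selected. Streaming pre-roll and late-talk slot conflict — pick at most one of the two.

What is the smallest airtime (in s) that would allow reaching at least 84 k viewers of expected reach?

Look for the lowest-airtime combination reaching 84.
midday rerun + cooking-show break reaches 120 using 44 s.
Any bundle with less than 44 s falls short of 84.

44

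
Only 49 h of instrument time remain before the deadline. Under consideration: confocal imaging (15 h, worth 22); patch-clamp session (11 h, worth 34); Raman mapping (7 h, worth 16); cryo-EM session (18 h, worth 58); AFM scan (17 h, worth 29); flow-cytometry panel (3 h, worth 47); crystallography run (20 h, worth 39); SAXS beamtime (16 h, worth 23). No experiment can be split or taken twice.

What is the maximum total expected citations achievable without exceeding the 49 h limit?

168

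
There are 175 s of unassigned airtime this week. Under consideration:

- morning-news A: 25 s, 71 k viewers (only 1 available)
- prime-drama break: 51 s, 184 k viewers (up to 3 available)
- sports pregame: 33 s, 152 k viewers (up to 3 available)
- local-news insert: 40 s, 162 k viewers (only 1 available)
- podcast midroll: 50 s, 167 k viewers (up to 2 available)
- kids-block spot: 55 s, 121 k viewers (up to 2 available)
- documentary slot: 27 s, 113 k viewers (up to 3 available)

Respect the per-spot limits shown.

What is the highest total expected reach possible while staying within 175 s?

731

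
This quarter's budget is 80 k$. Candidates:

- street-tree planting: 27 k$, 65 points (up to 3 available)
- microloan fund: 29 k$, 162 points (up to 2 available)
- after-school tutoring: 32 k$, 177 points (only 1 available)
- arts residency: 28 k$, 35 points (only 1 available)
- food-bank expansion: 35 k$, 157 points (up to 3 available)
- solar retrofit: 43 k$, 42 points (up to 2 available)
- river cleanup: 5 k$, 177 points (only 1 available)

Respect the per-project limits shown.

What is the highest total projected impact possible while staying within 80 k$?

516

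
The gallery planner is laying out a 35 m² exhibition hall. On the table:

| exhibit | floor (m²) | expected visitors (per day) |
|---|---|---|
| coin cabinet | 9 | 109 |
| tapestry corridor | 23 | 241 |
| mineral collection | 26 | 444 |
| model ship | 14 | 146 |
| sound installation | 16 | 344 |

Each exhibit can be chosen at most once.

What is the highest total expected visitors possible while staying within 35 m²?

By expected visitors per m²: sound installation 21.50, mineral collection 17.08, coin cabinet 12.11, tapestry corridor 10.48 lead.
Filling by ratio: coin cabinet + sound installation for 453, with 10 m² left unused.
Dropping sound installation frees 16 m²; slotting in mineral collection (26 m²) lifts the total to 553 at 35 m².
Next best is model ship + sound installation at 490 (30 m²) — short by 63.

553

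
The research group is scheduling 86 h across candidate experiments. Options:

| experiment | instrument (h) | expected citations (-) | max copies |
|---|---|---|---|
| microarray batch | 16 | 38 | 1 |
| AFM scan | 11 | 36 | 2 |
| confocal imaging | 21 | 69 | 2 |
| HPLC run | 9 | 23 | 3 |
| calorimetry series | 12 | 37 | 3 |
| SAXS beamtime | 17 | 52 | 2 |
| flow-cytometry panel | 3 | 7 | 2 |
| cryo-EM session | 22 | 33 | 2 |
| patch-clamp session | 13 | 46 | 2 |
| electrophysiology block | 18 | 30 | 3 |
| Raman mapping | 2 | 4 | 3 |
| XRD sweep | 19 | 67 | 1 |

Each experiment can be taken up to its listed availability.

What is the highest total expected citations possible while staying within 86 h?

288

Density check — patch-clamp session 3.54, XRD sweep 3.53, confocal imaging 3.29, AFM scan 3.27 are the best per h.
Greedy by ratio would take AFM scan + confocal imaging + HPLC run + 2×patch-clamp session + XRD sweep: 86 h used, total 287.
A better packing is 2×confocal imaging + calorimetry series + patch-clamp session + XRD sweep: 86 h, total 288.
Nothing else within 86 h beats 288.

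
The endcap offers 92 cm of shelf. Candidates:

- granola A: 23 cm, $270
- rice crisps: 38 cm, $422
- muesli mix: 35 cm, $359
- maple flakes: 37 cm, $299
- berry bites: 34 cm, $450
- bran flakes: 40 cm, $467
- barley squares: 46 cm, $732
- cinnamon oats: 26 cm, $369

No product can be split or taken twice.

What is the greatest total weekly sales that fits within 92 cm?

1199

Density check — barley squares 15.91, cinnamon oats 14.19, berry bites 13.24, granola A 11.74 are the best per cm.
Filling by ratio: barley squares + cinnamon oats for 1101, with 20 cm left unused.
Dropping cinnamon oats frees 26 cm; slotting in bran flakes (40 cm) lifts the total to 1199 at 86 cm.
The closest alternative, berry bites + barley squares, reaches only 1182.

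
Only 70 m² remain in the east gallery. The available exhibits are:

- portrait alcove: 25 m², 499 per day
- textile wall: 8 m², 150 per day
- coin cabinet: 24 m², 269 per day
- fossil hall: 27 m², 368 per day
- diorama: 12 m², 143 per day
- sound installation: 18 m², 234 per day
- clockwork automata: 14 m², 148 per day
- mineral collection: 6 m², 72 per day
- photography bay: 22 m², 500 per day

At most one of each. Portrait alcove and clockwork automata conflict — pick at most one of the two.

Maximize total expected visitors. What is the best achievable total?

A density-first pass picks portrait alcove + textile wall + mineral collection + photography bay — 1221 at 61 m².
Replace mineral collection with diorama: the trade gains 71 net, giving 1292 at 67 m².

1292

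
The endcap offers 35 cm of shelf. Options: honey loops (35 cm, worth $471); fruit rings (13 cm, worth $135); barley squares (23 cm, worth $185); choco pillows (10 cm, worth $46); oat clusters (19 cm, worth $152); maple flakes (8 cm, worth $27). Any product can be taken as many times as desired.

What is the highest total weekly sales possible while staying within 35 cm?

471

Density check — honey loops 13.46, fruit rings 10.38, barley squares 8.04 are the best per cm.
The ratio ordering already packs tightly: honey loops, 35 cm, 471.
That's the maximum — no swap from here does better than 471.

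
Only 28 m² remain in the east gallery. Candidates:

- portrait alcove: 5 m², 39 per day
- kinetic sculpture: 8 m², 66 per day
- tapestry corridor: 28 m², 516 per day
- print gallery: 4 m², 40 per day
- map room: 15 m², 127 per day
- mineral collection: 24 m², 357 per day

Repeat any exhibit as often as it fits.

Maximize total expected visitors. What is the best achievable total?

Density check — tapestry corridor 18.43, mineral collection 14.88, print gallery 10.00, map room 8.47 are the best per m².
Taking tapestry corridor: 28 m² used, 516 in expected visitors.
That's the maximum — no swap from here does better than 516.

516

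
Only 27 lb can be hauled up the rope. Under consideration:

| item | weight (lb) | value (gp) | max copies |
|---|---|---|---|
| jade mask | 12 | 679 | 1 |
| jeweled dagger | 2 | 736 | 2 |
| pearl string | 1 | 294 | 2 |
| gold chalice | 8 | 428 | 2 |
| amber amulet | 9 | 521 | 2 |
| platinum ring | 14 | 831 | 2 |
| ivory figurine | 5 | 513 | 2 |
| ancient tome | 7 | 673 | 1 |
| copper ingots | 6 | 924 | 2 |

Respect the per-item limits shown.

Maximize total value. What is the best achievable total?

4640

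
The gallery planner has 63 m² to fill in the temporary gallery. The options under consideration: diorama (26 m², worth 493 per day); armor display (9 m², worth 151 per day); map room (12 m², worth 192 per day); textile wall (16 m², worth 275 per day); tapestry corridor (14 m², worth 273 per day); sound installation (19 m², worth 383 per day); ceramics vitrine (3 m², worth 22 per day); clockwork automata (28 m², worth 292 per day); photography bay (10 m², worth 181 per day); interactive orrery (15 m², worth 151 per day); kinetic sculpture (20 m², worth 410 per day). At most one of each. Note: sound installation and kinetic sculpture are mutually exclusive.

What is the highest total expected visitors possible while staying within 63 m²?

1198

Taking diorama + tapestry corridor + ceramics vitrine + kinetic sculpture: 63 m² used, 1198 in expected visitors.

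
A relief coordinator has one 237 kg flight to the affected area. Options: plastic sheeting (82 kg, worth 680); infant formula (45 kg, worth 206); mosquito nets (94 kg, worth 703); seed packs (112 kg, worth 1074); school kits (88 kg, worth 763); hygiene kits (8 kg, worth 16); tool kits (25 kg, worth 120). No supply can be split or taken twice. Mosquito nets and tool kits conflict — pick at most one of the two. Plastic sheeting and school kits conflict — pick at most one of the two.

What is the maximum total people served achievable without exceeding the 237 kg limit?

1973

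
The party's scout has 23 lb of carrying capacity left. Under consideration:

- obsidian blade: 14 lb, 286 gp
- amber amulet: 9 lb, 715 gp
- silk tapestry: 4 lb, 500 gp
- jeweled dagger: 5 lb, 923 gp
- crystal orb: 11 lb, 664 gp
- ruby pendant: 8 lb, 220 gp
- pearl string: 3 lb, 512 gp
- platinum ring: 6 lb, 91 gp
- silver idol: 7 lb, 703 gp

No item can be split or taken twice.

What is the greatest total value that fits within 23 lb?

Density check — jeweled dagger 184.60, pearl string 170.67, silk tapestry 125.00, silver idol 100.43 are the best per lb.
Taking the top-ratio items first gives silk tapestry + jeweled dagger + pearl string + silver idol for 2638 (19 lb).
Replace silver idol with amber amulet: the trade gains 12 net, giving 2650 at 21 lb.
Runner-up silk tapestry + jeweled dagger + pearl string + silver idol tops out at 2638.

2650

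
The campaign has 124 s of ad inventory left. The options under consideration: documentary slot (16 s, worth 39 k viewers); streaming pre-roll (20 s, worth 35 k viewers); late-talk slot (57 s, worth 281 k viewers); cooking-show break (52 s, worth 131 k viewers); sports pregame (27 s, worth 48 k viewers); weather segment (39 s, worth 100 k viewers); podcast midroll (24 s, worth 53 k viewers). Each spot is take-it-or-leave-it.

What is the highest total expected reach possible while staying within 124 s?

By expected reach per s: late-talk slot 4.93, weather segment 2.56, cooking-show break 2.52, documentary slot 2.44 lead.
The ratio heuristic lands on documentary slot + late-talk slot + weather segment (420) but leaves 12 s idle.
The 16 s tied up in documentary slot is better spent on podcast midroll — total rises to 434 (120 s).
The closest alternative, late-talk slot + sports pregame + weather segment, reaches only 429.

434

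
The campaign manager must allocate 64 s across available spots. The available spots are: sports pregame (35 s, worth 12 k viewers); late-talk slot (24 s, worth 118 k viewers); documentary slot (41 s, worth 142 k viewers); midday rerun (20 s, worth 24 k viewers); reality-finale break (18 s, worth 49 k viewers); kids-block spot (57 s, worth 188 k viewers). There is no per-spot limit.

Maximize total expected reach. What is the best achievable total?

2×late-talk slot uses 48 of the 64 s and totals 236.
No other feasible combination exceeds 236.

236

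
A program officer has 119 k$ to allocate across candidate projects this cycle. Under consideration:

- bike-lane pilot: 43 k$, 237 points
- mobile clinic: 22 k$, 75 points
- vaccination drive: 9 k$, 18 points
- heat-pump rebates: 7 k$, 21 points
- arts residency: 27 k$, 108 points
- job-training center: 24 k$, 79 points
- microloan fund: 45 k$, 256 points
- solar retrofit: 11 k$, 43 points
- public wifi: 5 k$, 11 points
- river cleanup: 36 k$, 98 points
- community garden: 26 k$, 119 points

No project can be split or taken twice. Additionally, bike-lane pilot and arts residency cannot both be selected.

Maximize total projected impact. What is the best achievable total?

623

Taking bike-lane pilot + microloan fund + public wifi + community garden: 119 k$ used, 623 in projected impact.
Next best is bike-lane pilot + microloan fund + community garden at 612 (114 k$) — short by 11.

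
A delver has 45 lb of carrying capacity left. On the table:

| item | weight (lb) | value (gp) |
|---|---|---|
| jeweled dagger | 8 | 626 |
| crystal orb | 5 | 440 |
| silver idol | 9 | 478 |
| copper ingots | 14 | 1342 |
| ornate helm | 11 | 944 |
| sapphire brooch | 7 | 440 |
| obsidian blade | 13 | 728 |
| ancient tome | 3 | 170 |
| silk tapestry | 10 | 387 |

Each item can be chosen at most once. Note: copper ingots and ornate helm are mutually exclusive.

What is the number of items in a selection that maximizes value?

Best achievable value is 3326.
For example jeweled dagger + crystal orb + silver idol + copper ingots + sapphire brooch achieves it, using 43 lb.
Any selection reaching 3326 contains exactly 5 items.

5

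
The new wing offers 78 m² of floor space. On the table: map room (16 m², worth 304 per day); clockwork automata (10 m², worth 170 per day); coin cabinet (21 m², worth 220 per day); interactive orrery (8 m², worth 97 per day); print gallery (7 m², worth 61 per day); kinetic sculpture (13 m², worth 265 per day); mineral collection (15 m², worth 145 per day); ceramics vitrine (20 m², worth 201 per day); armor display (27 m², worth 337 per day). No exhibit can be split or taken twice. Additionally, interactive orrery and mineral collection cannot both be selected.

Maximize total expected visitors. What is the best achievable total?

Density check — kinetic sculpture 20.38, map room 19.00, clockwork automata 17.00 are the best per m².
Map room + clockwork automata + interactive orrery + kinetic sculpture + armor display uses 74 of the 78 m² and totals 1173.
The closest alternative, map room + clockwork automata + print gallery + kinetic sculpture + armor display, reaches only 1137.

1173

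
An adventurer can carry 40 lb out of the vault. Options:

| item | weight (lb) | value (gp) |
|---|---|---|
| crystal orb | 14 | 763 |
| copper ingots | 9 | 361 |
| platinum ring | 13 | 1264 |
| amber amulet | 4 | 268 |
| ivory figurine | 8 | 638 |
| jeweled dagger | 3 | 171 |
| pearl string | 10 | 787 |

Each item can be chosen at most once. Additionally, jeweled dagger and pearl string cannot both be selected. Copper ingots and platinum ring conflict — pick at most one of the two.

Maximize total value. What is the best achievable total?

Taking platinum ring + amber amulet + ivory figurine + pearl string: 35 lb used, 2957 in value.

2957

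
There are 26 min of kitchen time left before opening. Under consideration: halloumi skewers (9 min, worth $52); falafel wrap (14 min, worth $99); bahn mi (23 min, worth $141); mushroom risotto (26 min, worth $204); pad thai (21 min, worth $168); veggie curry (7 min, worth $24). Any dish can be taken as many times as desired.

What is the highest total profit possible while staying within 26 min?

204

Greedy by ratio would take pad thai: 21 min used, total 168.
The 21 min tied up in pad thai is better spent on mushroom risotto — total rises to 204 (26 min).
Nothing else within 26 min beats 204.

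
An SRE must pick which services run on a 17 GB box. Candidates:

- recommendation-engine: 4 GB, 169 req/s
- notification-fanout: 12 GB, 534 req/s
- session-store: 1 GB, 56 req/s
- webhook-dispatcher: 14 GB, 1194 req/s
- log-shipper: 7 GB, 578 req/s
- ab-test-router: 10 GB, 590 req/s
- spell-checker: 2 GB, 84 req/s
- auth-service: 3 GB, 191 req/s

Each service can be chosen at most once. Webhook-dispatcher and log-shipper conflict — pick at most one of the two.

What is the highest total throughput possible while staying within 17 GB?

The ratio ordering already packs tightly: webhook-dispatcher + auth-service, 17 GB, 1385.
Every other selection either busts 17 GB or breaks a pairing rule or fails to beat 1385.

1385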